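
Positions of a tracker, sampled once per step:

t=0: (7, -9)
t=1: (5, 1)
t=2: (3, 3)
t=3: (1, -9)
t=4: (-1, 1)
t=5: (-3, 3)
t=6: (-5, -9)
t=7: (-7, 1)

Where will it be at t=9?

(-11, -9)

First: linear, -2 per step → -11 at step 9.
Second: cycles through -9, 1, 3 every 3 steps. Step 9 lands at position 0 of the cycle → -9.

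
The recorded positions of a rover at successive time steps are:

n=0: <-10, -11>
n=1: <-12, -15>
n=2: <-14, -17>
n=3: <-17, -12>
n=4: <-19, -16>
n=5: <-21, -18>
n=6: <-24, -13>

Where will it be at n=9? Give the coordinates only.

Differencing gives <-2, -4>, <-2, -2>, <-3, +5>, <-2, -4>, <-2, -2>, <-3, +5>. This is the pattern <-2, -4>, <-2, -2>, <-3, +5> repeated.
step 7: apply <-2, -4> → <-26, -17>
step 8: apply <-2, -2> → <-28, -19>
step 9: apply <-3, +5> → <-31, -14>

<-31, -14>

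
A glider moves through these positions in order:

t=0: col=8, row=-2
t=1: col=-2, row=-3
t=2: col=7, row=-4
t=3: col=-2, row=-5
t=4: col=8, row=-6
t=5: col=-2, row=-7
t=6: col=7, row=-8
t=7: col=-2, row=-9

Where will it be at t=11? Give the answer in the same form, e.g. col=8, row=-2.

The col coordinate repeats the cycle [8, -2, 7, -2] with period 4; step 11 mod 4 = 3, giving -2.
The row coordinate changes by -1 each step, so at step 11 it is -2 + 11·(-1) = -13.

col=-2, row=-13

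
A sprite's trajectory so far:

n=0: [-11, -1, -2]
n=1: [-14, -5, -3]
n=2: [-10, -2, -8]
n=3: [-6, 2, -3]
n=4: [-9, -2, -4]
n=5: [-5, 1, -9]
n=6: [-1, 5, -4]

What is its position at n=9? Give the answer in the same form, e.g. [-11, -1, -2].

[4, 8, -5]

The moves between consecutive positions are [-3, -4, -1], [+4, +3, -5], [+4, +4, +5], [-3, -4, -1], [+4, +3, -5], [+4, +4, +5]; they repeat the 3-cycle [[-3, -4, -1], [+4, +3, -5], [+4, +4, +5]].
step 7: apply [-3, -4, -1] → [-4, 1, -5]
step 8: apply [+4, +3, -5] → [0, 4, -10]
step 9: apply [+4, +4, +5] → [4, 8, -5]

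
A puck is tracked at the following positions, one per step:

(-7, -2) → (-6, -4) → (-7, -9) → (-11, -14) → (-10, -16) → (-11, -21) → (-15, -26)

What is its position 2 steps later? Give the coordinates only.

(-15, -33)

The moves between consecutive positions are (+1, -2), (-1, -5), (-4, -5), (+1, -2), (-1, -5), (-4, -5); they repeat the 3-cycle [(+1, -2), (-1, -5), (-4, -5)].
step 7: apply (+1, -2) → (-14, -28)
step 8: apply (-1, -5) → (-15, -33)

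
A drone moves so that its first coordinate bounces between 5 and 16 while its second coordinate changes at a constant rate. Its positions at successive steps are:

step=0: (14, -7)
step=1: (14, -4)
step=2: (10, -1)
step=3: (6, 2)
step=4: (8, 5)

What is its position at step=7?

(12, 14)

The first coordinate reflects between 5 and 16, moving 4 per step.
  step 5: 8 → 12
  step 6: 12 → 16
  step 7: 16 → 12
The second coordinate changes by +3 each step: at step 7 it is 14.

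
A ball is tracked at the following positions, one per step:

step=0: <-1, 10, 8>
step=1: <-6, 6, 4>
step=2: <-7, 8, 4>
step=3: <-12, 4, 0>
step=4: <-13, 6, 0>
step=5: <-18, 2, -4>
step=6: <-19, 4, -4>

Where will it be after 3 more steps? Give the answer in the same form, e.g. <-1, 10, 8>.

<-30, -2, -12>

Step-to-step displacements: <-5, -4, -4>, <-1, +2, +0>, <-5, -4, -4>, <-1, +2, +0>, <-5, -4, -4>, <-1, +2, +0> — a repeating cycle of length 2.
step 7: apply <-5, -4, -4> → <-24, 0, -8>
step 8: apply <-1, +2, +0> → <-25, 2, -8>
step 9: apply <-5, -4, -4> → <-30, -2, -12>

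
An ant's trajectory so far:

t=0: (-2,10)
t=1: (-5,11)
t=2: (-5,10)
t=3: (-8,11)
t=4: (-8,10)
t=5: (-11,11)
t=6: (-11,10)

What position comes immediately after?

(-14,11)

The moves between consecutive positions are (-3,+1), (+0,-1), (-3,+1), (+0,-1), (-3,+1), (+0,-1); they repeat the 2-cycle [(-3,+1), (+0,-1)].
step 7: apply (-3,+1) → (-14,11)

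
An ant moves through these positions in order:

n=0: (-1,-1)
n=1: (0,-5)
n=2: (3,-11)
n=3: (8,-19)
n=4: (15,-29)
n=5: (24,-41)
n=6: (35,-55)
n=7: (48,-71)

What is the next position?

Successive displacements: (+1,-4), (+3,-6), (+5,-8), (+7,-10), (+9,-12), (+11,-14), (+13,-16) — each changes by (+2,-2).
step 8: (48,-71) + (+15,-18) → (63,-89)

(63,-89)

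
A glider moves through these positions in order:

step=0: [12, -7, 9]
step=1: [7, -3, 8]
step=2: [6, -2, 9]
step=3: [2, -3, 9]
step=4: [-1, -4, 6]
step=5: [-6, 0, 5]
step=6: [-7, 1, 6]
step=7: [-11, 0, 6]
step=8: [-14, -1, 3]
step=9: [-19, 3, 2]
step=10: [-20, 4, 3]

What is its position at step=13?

[-32, 6, -1]

Differencing gives [-5, +4, -1], [-1, +1, +1], [-4, -1, +0], [-3, -1, -3], [-5, +4, -1], [-1, +1, +1], [-4, -1, +0], [-3, -1, -3], [-5, +4, -1], [-1, +1, +1]. This is the pattern [-5, +4, -1], [-1, +1, +1], [-4, -1, +0], [-3, -1, -3] repeated.
step 11: apply [-4, -1, +0] → [-24, 3, 3]
step 12: apply [-3, -1, -3] → [-27, 2, 0]
step 13: apply [-5, +4, -1] → [-32, 6, -1]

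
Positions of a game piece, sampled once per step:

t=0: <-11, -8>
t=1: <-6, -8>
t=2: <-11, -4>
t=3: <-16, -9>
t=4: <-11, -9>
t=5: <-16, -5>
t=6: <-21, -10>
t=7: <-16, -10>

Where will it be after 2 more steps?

The moves between consecutive positions are <+5, +0>, <-5, +4>, <-5, -5>, <+5, +0>, <-5, +4>, <-5, -5>, <+5, +0>; they repeat the 3-cycle [<+5, +0>, <-5, +4>, <-5, -5>].
step 8: apply <-5, +4> → <-21, -6>
step 9: apply <-5, -5> → <-26, -11>

<-26, -11>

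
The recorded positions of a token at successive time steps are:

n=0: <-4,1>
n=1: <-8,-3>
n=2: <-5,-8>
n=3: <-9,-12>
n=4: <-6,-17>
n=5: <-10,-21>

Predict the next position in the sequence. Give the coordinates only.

Differencing gives <-4,-4>, <+3,-5>, <-4,-4>, <+3,-5>, <-4,-4>. This is the pattern <-4,-4>, <+3,-5> repeated.
step 6: apply <+3,-5> → <-7,-26>

<-7,-26>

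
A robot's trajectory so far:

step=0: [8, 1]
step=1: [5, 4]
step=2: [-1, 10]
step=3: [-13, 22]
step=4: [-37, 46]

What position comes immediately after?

Consecutive displacements [-3, +3], [-6, +6], [-12, +12], [-24, +24] scale by a factor of 2 each step.
step 5: [-37, 46] + [-48, +48] → [-85, 94]

[-85, 94]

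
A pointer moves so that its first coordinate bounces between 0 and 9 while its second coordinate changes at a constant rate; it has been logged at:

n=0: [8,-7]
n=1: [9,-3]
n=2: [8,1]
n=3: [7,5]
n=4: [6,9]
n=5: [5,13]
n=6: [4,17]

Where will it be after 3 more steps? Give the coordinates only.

[1,29]

The first coordinate reflects between 0 and 9, moving 1 per step.
  step 7: 4 → 3
  step 8: 3 → 2
  step 9: 2 → 1
The second coordinate changes by +4 each step: at step 9 it is 29.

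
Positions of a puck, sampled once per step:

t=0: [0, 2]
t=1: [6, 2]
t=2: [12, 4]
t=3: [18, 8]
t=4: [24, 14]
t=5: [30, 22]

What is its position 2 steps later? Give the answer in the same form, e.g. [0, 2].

First differences are [+6, +0], [+6, +2], [+6, +4], [+6, +6], [+6, +8]; their common second difference is [+0, +2] (constant acceleration).
step 6: [30, 22] + [+6, +10] → [36, 32]
step 7: [36, 32] + [+6, +12] → [42, 44]

[42, 44]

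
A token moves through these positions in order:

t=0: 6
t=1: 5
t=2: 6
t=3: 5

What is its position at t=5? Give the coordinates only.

5

The jumps are -1, +1, -1 — a geometric progression with ratio -1.
step 4: 5 + 1 → 6
step 5: 6 − 1 → 5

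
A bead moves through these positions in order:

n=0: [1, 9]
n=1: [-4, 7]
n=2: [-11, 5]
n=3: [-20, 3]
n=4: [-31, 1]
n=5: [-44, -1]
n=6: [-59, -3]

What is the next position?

[-76, -5]

Successive displacements: [-5, -2], [-7, -2], [-9, -2], [-11, -2], [-13, -2], [-15, -2] — each changes by [-2, +0].
step 7: [-59, -3] + [-17, -2] → [-76, -5]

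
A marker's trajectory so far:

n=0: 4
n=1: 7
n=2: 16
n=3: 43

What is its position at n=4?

124

The jumps are +3, +9, +27 — a geometric progression with ratio 3.
step 4: 43 + 81 → 124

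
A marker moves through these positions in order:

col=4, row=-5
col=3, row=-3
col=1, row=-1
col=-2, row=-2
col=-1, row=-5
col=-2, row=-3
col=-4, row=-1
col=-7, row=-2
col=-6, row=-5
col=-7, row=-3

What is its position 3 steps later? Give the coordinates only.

Differencing gives (-1, +2), (-2, +2), (-3, -1), (+1, -3), (-1, +2), (-2, +2), (-3, -1), (+1, -3), (-1, +2). This is the pattern (-1, +2), (-2, +2), (-3, -1), (+1, -3) repeated.
step 10: apply (-2, +2) → col=-9, row=-1
step 11: apply (-3, -1) → col=-12, row=-2
step 12: apply (+1, -3) → col=-11, row=-5

col=-11, row=-5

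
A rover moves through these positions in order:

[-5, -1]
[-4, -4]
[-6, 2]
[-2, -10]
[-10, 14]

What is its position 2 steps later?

Step-to-step displacements: [+1, -3], [-2, +6], [+4, -12], [-8, +24]; each is -2× the previous.
step 5: [-10, 14] + [+16, -48] → [6, -34]
step 6: [6, -34] + [-32, +96] → [-26, 62]

[-26, 62]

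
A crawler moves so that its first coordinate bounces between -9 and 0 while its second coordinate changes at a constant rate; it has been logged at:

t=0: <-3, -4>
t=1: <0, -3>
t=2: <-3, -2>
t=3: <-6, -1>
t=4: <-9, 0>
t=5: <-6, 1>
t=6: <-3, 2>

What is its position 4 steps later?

<-9, 6>

The first coordinate reflects between -9 and 0, moving 3 per step.
  step 7: -3 → 0
  step 8: 0 → -3
  step 9: -3 → -6
  step 10: -6 → -9
The second coordinate changes by +1 each step: at step 10 it is 6.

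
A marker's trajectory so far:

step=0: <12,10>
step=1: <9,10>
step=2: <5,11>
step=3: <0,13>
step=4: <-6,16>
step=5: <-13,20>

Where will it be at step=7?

<-30,31>

Successive displacements: <-3,+0>, <-4,+1>, <-5,+2>, <-6,+3>, <-7,+4> — each changes by <-1,+1>.
step 6: <-13,20> + <-8,+5> → <-21,25>
step 7: <-21,25> + <-9,+6> → <-30,31>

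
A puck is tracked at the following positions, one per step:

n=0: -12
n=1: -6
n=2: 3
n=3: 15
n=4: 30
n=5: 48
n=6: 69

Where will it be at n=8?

Successive displacements: +6, +9, +12, +15, +18, +21 — each changes by +3.
step 7: 69 + 24 → 93
step 8: 93 + 27 → 120

120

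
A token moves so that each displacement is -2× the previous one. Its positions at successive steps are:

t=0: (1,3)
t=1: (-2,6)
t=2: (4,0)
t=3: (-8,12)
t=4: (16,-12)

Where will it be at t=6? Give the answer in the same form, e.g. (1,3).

The jumps are (-3,+3), (+6,-6), (-12,+12), (+24,-24) — a geometric progression with ratio -2.
step 5: (16,-12) + (-48,+48) → (-32,36)
step 6: (-32,36) + (+96,-96) → (64,-60)

(64,-60)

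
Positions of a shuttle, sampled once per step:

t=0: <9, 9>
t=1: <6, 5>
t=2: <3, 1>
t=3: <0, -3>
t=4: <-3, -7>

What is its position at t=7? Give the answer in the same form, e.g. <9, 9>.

Each step adds <-3, -4> to the position.
step 5: <-3, -7> + <-3, -4> → <-6, -11>
step 6: <-6, -11> + <-3, -4> → <-9, -15>
step 7: <-9, -15> + <-3, -4> → <-12, -19>

<-12, -19>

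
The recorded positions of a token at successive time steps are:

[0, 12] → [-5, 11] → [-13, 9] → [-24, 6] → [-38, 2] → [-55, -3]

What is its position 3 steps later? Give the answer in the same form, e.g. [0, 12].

Successive displacements: [-5, -1], [-8, -2], [-11, -3], [-14, -4], [-17, -5] — each changes by [-3, -1].
step 6: [-55, -3] + [-20, -6] → [-75, -9]
step 7: [-75, -9] + [-23, -7] → [-98, -16]
step 8: [-98, -16] + [-26, -8] → [-124, -24]

[-124, -24]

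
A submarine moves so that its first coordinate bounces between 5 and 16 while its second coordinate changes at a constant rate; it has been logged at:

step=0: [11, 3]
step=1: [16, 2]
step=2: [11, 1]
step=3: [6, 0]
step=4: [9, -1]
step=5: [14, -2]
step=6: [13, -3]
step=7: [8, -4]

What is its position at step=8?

[7, -5]

The first coordinate reflects between 5 and 16, moving 5 per step.
  step 8: 8 → 7
The second coordinate changes by -1 each step: at step 8 it is -5.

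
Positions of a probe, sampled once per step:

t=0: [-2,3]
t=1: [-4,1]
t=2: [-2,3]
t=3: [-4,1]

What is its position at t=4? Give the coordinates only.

[-2,3]

Consecutive displacements [-2,-2], [+2,+2], [-2,-2] scale by a factor of -1 each step.
step 4: [-4,1] + [+2,+2] → [-2,3]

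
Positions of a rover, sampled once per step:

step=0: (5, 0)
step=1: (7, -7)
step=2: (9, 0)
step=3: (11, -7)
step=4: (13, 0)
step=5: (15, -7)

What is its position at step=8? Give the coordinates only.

First: linear, +2 per step → 21 at step 8.
Second: cycles through 0, -7 every 2 steps. Step 8 lands at position 0 of the cycle → 0.

(21, 0)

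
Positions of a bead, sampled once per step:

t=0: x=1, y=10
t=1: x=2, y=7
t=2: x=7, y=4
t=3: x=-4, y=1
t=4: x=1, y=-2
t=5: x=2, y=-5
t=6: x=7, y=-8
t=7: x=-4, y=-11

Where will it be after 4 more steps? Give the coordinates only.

The x coordinate repeats the cycle [1, 2, 7, -4] with period 4; step 11 mod 4 = 3, giving -4.
The y coordinate changes by -3 each step, so at step 11 it is 10 + 11·(-3) = -23.

x=-4, y=-23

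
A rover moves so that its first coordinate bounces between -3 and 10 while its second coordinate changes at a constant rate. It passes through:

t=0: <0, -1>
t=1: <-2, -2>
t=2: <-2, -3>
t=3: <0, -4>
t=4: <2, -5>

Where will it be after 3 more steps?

<8, -8>

The first coordinate reflects between -3 and 10, moving 2 per step.
  step 5: 2 → 4
  step 6: 4 → 6
  step 7: 6 → 8
The second coordinate changes by -1 each step: at step 7 it is -8.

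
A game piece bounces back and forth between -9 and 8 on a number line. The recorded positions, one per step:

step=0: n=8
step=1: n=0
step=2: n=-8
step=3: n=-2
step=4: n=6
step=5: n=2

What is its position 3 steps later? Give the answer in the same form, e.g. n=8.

n=4

The value travels 8 per step and bounces off the walls at -9 and 8.
  step 6: 2 → -6
  step 7: -6 → -4
  step 8: -4 → 4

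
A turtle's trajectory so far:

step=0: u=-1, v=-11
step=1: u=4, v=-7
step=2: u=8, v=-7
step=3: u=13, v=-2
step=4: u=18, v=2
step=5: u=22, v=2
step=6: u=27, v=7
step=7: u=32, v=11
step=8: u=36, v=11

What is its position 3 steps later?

u=50, v=20

Step-to-step displacements: (+5, +4), (+4, +0), (+5, +5), (+5, +4), (+4, +0), (+5, +5), (+5, +4), (+4, +0) — a repeating cycle of length 3.
step 9: apply (+5, +5) → u=41, v=16
step 10: apply (+5, +4) → u=46, v=20
step 11: apply (+4, +0) → u=50, v=20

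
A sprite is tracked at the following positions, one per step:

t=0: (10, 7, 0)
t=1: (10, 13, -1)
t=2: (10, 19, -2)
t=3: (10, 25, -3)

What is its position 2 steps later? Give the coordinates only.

(10, 37, -5)

Constant displacement of (+0, +6, -1) per step.
step 4: (10, 25, -3) + (+0, +6, -1) → (10, 31, -4)
step 5: (10, 31, -4) + (+0, +6, -1) → (10, 37, -5)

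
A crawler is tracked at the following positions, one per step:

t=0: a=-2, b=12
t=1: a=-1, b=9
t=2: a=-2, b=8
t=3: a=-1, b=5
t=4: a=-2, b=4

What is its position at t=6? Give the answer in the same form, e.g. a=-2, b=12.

Differencing gives (+1,-3), (-1,-1), (+1,-3), (-1,-1). This is the pattern (+1,-3), (-1,-1) repeated.
step 5: apply (+1,-3) → a=-1, b=1
step 6: apply (-1,-1) → a=-2, b=0

a=-2, b=0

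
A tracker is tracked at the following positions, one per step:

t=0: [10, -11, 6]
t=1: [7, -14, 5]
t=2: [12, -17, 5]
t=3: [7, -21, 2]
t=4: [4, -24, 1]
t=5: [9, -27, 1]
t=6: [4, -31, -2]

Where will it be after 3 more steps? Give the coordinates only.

Step-to-step displacements: [-3, -3, -1], [+5, -3, +0], [-5, -4, -3], [-3, -3, -1], [+5, -3, +0], [-5, -4, -3] — a repeating cycle of length 3.
step 7: apply [-3, -3, -1] → [1, -34, -3]
step 8: apply [+5, -3, +0] → [6, -37, -3]
step 9: apply [-5, -4, -3] → [1, -41, -6]

[1, -41, -6]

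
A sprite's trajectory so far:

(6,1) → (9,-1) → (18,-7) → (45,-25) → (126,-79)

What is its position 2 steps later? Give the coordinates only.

Consecutive displacements (+3,-2), (+9,-6), (+27,-18), (+81,-54) scale by a factor of 3 each step.
step 5: (126,-79) + (+243,-162) → (369,-241)
step 6: (369,-241) + (+729,-486) → (1098,-727)

(1098,-727)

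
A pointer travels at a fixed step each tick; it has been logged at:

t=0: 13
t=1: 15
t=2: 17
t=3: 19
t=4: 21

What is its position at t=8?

The position changes by +2 every step.
step 5: 21 + 2 → 23
step 6: 23 + 2 → 25
step 7: 25 + 2 → 27
step 8: 27 + 2 → 29

29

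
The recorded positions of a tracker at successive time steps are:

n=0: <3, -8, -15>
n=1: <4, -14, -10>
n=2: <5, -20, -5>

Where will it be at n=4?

<7, -32, 5>

Constant displacement of <+1, -6, +5> per step.
step 3: <5, -20, -5> + <+1, -6, +5> → <6, -26, 0>
step 4: <6, -26, 0> + <+1, -6, +5> → <7, -32, 5>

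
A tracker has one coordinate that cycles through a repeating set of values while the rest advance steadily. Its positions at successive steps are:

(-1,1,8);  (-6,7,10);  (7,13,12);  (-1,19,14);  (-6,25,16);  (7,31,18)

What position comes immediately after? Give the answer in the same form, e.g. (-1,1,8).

(-1,37,20)

The first coordinate repeats the cycle [-1, -6, 7] with period 3; step 6 mod 3 = 0, giving -1.
The second coordinate changes by +6 each step, so at step 6 it is 1 + 6·(6) = 37.
The third coordinate changes by +2 each step, so at step 6 it is 8 + 6·(2) = 20.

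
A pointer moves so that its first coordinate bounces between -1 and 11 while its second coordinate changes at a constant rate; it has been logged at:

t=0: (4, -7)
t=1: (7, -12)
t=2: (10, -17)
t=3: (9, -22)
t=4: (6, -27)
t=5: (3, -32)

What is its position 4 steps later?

The first coordinate reflects between -1 and 11, moving 3 per step.
  step 6: 3 → 0
  step 7: 0 → 1
  step 8: 1 → 4
  step 9: 4 → 7
The second coordinate changes by -5 each step: at step 9 it is -52.

(7, -52)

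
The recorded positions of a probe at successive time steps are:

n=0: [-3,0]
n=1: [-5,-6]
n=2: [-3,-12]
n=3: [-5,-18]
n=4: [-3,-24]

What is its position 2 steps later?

[-3,-36]

The first coordinate repeats the cycle [-3, -5] with period 2; step 6 mod 2 = 0, giving -3.
The second coordinate changes by -6 each step, so at step 6 it is 0 + 6·(-6) = -36.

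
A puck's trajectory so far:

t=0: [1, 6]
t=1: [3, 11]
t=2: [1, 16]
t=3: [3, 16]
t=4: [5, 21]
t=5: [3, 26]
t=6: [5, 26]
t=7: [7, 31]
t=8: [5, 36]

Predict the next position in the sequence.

The moves between consecutive positions are [+2, +5], [-2, +5], [+2, +0], [+2, +5], [-2, +5], [+2, +0], [+2, +5], [-2, +5]; they repeat the 3-cycle [[+2, +5], [-2, +5], [+2, +0]].
step 9: apply [+2, +0] → [7, 36]

[7, 36]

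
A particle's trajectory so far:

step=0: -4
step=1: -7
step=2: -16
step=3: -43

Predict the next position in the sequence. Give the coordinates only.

The jumps are -3, -9, -27 — a geometric progression with ratio 3.
step 4: -43 − 81 → -124

-124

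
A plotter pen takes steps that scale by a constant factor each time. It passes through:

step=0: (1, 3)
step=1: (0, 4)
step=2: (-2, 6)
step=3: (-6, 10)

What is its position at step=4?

(-14, 18)

Consecutive displacements (-1, +1), (-2, +2), (-4, +4) scale by a factor of 2 each step.
step 4: (-6, 10) + (-8, +8) → (-14, 18)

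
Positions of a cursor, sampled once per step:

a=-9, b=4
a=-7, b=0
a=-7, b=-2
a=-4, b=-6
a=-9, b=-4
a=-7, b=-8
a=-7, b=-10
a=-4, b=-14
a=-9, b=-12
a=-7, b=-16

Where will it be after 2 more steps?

a=-4, b=-22

Step-to-step displacements: (+2,-4), (+0,-2), (+3,-4), (-5,+2), (+2,-4), (+0,-2), (+3,-4), (-5,+2), (+2,-4) — a repeating cycle of length 4.
step 10: apply (+0,-2) → a=-7, b=-18
step 11: apply (+3,-4) → a=-4, b=-22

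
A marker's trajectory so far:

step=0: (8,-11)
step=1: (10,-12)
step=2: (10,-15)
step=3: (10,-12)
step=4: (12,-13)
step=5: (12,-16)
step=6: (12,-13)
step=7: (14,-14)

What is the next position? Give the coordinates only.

Step-to-step displacements: (+2,-1), (+0,-3), (+0,+3), (+2,-1), (+0,-3), (+0,+3), (+2,-1) — a repeating cycle of length 3.
step 8: apply (+0,-3) → (14,-17)

(14,-17)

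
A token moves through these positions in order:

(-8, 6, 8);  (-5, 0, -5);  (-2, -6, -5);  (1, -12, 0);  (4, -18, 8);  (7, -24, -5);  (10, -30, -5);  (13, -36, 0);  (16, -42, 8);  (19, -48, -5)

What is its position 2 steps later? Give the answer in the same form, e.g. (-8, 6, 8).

The first coordinate changes by +3 each step, so at step 11 it is -8 + 11·(3) = 25.
The second coordinate changes by -6 each step, so at step 11 it is 6 + 11·(-6) = -60.
The third coordinate repeats the cycle [8, -5, -5, 0] with period 4; step 11 mod 4 = 3, giving 0.

(25, -60, 0)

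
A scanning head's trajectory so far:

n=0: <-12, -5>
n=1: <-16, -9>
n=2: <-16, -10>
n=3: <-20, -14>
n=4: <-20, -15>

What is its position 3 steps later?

<-28, -24>

Differencing gives <-4, -4>, <+0, -1>, <-4, -4>, <+0, -1>. This is the pattern <-4, -4>, <+0, -1> repeated.
step 5: apply <-4, -4> → <-24, -19>
step 6: apply <+0, -1> → <-24, -20>
step 7: apply <-4, -4> → <-28, -24>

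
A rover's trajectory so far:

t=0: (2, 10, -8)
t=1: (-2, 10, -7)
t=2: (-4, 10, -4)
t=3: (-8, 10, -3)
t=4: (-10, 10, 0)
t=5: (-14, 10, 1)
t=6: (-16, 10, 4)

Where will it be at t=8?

(-22, 10, 8)

Differencing gives (-4, +0, +1), (-2, +0, +3), (-4, +0, +1), (-2, +0, +3), (-4, +0, +1), (-2, +0, +3). This is the pattern (-4, +0, +1), (-2, +0, +3) repeated.
step 7: apply (-4, +0, +1) → (-20, 10, 5)
step 8: apply (-2, +0, +3) → (-22, 10, 8)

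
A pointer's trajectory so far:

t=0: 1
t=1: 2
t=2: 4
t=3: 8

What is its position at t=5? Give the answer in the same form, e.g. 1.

Step-to-step displacements: +1, +2, +4; each is 2× the previous.
step 4: 8 + 8 → 16
step 5: 16 + 16 → 32

32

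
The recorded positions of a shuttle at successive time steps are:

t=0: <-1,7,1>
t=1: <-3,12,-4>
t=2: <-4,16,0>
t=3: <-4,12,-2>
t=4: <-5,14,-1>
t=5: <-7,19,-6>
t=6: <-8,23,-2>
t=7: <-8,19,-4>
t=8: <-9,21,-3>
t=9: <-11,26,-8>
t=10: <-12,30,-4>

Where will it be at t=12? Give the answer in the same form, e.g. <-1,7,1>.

<-13,28,-5>

Differencing gives <-2,+5,-5>, <-1,+4,+4>, <+0,-4,-2>, <-1,+2,+1>, <-2,+5,-5>, <-1,+4,+4>, <+0,-4,-2>, <-1,+2,+1>, <-2,+5,-5>, <-1,+4,+4>. This is the pattern <-2,+5,-5>, <-1,+4,+4>, <+0,-4,-2>, <-1,+2,+1> repeated.
step 11: apply <+0,-4,-2> → <-12,26,-6>
step 12: apply <-1,+2,+1> → <-13,28,-5>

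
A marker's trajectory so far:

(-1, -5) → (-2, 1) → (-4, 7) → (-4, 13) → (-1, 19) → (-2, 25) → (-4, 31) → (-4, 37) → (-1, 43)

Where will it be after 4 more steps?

First: cycles through -1, -2, -4, -4 every 4 steps. Step 12 lands at position 0 of the cycle → -1.
Second: linear, +6 per step → 67 at step 12.

(-1, 67)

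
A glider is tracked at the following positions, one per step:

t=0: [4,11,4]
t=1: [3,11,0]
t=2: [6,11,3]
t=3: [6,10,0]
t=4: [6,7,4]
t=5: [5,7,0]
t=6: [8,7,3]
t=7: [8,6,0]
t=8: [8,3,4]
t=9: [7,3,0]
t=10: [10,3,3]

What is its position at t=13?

[9,-1,0]

The moves between consecutive positions are [-1,+0,-4], [+3,+0,+3], [+0,-1,-3], [+0,-3,+4], [-1,+0,-4], [+3,+0,+3], [+0,-1,-3], [+0,-3,+4], [-1,+0,-4], [+3,+0,+3]; they repeat the 4-cycle [[-1,+0,-4], [+3,+0,+3], [+0,-1,-3], [+0,-3,+4]].
step 11: apply [+0,-1,-3] → [10,2,0]
step 12: apply [+0,-3,+4] → [10,-1,4]
step 13: apply [-1,+0,-4] → [9,-1,0]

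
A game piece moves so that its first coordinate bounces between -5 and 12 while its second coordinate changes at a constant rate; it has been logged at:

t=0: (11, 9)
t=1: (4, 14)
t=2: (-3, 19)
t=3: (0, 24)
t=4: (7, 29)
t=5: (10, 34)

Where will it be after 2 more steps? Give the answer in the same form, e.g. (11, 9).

The first coordinate reflects between -5 and 12, moving 7 per step.
  step 6: 10 → 3
  step 7: 3 → -4
The second coordinate changes by +5 each step: at step 7 it is 44.

(-4, 44)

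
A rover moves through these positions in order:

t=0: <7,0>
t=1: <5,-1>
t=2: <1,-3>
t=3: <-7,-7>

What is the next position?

The jumps are <-2,-1>, <-4,-2>, <-8,-4> — a geometric progression with ratio 2.
step 4: <-7,-7> + <-16,-8> → <-23,-15>

<-23,-15>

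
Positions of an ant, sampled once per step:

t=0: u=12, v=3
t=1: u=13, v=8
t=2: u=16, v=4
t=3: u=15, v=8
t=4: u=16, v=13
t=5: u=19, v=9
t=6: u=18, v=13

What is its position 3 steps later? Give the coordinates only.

Step-to-step displacements: (+1,+5), (+3,-4), (-1,+4), (+1,+5), (+3,-4), (-1,+4) — a repeating cycle of length 3.
step 7: apply (+1,+5) → u=19, v=18
step 8: apply (+3,-4) → u=22, v=14
step 9: apply (-1,+4) → u=21, v=18

u=21, v=18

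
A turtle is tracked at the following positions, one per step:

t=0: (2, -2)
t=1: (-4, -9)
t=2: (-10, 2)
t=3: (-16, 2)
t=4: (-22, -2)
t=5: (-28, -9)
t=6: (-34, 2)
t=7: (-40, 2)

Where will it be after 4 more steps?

(-64, 2)

The first coordinate changes by -6 each step, so at step 11 it is 2 + 11·(-6) = -64.
The second coordinate repeats the cycle [-2, -9, 2, 2] with period 4; step 11 mod 4 = 3, giving 2.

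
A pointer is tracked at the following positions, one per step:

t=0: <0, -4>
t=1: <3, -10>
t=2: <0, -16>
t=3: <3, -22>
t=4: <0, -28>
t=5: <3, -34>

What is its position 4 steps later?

The first coordinate repeats the cycle [0, 3] with period 2; step 9 mod 2 = 1, giving 3.
The second coordinate changes by -6 each step, so at step 9 it is -4 + 9·(-6) = -58.

<3, -58>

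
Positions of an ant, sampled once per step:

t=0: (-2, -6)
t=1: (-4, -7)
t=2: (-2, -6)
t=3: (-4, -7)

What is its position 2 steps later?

Consecutive displacements (-2, -1), (+2, +1), (-2, -1) scale by a factor of -1 each step.
step 4: (-4, -7) + (+2, +1) → (-2, -6)
step 5: (-2, -6) + (-2, -1) → (-4, -7)

(-4, -7)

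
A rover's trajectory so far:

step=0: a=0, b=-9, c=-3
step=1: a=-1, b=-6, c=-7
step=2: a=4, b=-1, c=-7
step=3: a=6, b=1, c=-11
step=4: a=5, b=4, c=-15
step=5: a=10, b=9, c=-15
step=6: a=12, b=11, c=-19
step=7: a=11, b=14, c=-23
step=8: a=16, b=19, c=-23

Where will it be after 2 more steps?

a=17, b=24, c=-31

Step-to-step displacements: (-1, +3, -4), (+5, +5, +0), (+2, +2, -4), (-1, +3, -4), (+5, +5, +0), (+2, +2, -4), (-1, +3, -4), (+5, +5, +0) — a repeating cycle of length 3.
step 9: apply (+2, +2, -4) → a=18, b=21, c=-27
step 10: apply (-1, +3, -4) → a=17, b=24, c=-31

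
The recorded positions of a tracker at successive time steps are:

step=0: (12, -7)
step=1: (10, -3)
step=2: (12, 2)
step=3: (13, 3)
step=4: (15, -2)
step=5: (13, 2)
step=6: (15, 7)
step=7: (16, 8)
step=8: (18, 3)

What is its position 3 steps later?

Step-to-step displacements: (-2, +4), (+2, +5), (+1, +1), (+2, -5), (-2, +4), (+2, +5), (+1, +1), (+2, -5) — a repeating cycle of length 4.
step 9: apply (-2, +4) → (16, 7)
step 10: apply (+2, +5) → (18, 12)
step 11: apply (+1, +1) → (19, 13)

(19, 13)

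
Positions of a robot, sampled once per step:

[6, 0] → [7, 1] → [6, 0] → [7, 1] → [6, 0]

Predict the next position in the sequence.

Step-to-step displacements: [+1, +1], [-1, -1], [+1, +1], [-1, -1]; each is -1× the previous.
step 5: [6, 0] + [+1, +1] → [7, 1]

[7, 1]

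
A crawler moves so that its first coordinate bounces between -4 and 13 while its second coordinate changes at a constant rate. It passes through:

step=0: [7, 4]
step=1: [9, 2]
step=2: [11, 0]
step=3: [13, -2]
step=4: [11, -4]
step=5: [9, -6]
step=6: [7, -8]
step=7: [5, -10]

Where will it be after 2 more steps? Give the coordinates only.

The first coordinate travels 2 per step and bounces off the walls at -4 and 13.
  step 8: 5 → 3
  step 9: 3 → 1
The second coordinate changes by -2 each step: at step 9 it is -14.

[1, -14]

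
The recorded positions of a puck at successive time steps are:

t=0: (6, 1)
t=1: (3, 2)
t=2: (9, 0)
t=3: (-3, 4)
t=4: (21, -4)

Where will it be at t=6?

Step-to-step displacements: (-3, +1), (+6, -2), (-12, +4), (+24, -8); each is -2× the previous.
step 5: (21, -4) + (-48, +16) → (-27, 12)
step 6: (-27, 12) + (+96, -32) → (69, -20)

(69, -20)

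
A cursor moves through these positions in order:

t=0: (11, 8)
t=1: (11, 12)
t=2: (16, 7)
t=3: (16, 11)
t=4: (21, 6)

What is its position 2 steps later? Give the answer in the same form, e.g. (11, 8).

(26, 5)

The moves between consecutive positions are (+0, +4), (+5, -5), (+0, +4), (+5, -5); they repeat the 2-cycle [(+0, +4), (+5, -5)].
step 5: apply (+0, +4) → (21, 10)
step 6: apply (+5, -5) → (26, 5)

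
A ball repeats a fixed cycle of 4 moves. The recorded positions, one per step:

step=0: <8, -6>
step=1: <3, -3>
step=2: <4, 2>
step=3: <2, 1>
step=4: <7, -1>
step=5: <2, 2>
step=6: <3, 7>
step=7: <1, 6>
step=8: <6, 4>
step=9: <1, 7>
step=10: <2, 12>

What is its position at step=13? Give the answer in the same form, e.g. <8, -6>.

<0, 12>

Differencing gives <-5, +3>, <+1, +5>, <-2, -1>, <+5, -2>, <-5, +3>, <+1, +5>, <-2, -1>, <+5, -2>, <-5, +3>, <+1, +5>. This is the pattern <-5, +3>, <+1, +5>, <-2, -1>, <+5, -2> repeated.
step 11: apply <-2, -1> → <0, 11>
step 12: apply <+5, -2> → <5, 9>
step 13: apply <-5, +3> → <0, 12>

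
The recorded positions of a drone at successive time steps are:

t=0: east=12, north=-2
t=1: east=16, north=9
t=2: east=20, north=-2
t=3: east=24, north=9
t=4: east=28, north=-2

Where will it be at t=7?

east=40, north=9

The east coordinate changes by +4 each step, so at step 7 it is 12 + 7·(4) = 40.
The north coordinate repeats the cycle [-2, 9] with period 2; step 7 mod 2 = 1, giving 9.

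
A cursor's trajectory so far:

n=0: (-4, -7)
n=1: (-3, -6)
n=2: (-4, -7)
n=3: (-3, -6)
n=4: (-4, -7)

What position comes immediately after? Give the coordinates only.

(-3, -6)

The jumps are (+1, +1), (-1, -1), (+1, +1), (-1, -1) — a geometric progression with ratio -1.
step 5: (-4, -7) + (+1, +1) → (-3, -6)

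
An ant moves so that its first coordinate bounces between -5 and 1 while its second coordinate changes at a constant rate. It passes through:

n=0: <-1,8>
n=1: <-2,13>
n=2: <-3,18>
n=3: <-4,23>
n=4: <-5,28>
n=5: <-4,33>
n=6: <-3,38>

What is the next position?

The first coordinate travels 1 per step and bounces off the walls at -5 and 1.
  step 7: -3 → -2
The second coordinate changes by +5 each step: at step 7 it is 43.

<-2,43>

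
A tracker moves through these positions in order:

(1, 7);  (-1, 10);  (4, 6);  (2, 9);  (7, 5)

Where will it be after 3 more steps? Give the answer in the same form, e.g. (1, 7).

Differencing gives (-2, +3), (+5, -4), (-2, +3), (+5, -4). This is the pattern (-2, +3), (+5, -4) repeated.
step 5: apply (-2, +3) → (5, 8)
step 6: apply (+5, -4) → (10, 4)
step 7: apply (-2, +3) → (8, 7)

(8, 7)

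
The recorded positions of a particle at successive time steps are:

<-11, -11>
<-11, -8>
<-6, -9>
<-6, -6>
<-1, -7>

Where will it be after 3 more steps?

<4, -2>

Differencing gives <+0, +3>, <+5, -1>, <+0, +3>, <+5, -1>. This is the pattern <+0, +3>, <+5, -1> repeated.
step 5: apply <+0, +3> → <-1, -4>
step 6: apply <+5, -1> → <4, -5>
step 7: apply <+0, +3> → <4, -2>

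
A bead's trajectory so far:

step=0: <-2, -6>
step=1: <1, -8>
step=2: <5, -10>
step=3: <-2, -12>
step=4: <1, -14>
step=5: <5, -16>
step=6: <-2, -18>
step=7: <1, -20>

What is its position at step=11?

<5, -28>

First: cycles through -2, 1, 5 every 3 steps. Step 11 lands at position 2 of the cycle → 5.
Second: linear, -2 per step → -28 at step 11.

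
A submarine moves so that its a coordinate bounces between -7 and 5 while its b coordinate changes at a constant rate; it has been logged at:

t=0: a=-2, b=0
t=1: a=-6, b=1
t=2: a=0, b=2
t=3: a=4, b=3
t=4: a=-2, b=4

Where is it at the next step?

a=-6, b=5

The a coordinate reflects between -7 and 5, moving 6 per step.
  step 5: -2 → -6
The b coordinate changes by +1 each step: at step 5 it is 5.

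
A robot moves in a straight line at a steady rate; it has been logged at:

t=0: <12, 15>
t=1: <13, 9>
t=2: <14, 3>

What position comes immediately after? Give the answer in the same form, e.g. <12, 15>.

<15, -3>

The position changes by <+1, -6> every step.
step 3: <14, 3> + <+1, -6> → <15, -3>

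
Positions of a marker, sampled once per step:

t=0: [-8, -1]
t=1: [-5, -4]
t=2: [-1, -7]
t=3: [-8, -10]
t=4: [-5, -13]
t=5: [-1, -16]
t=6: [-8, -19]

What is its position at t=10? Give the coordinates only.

The first coordinate repeats the cycle [-8, -5, -1] with period 3; step 10 mod 3 = 1, giving -5.
The second coordinate changes by -3 each step, so at step 10 it is -1 + 10·(-3) = -31.

[-5, -31]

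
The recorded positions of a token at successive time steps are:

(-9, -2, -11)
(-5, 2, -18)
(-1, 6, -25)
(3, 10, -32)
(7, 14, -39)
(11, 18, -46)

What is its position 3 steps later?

(23, 30, -67)

Constant displacement of (+4, +4, -7) per step.
step 6: (11, 18, -46) + (+4, +4, -7) → (15, 22, -53)
step 7: (15, 22, -53) + (+4, +4, -7) → (19, 26, -60)
step 8: (19, 26, -60) + (+4, +4, -7) → (23, 30, -67)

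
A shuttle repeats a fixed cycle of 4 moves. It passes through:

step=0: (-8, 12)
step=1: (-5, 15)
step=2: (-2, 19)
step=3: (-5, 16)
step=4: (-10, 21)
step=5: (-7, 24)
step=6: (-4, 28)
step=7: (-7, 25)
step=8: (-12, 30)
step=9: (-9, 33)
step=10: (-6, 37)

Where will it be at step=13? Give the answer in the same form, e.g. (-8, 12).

(-11, 42)

The moves between consecutive positions are (+3, +3), (+3, +4), (-3, -3), (-5, +5), (+3, +3), (+3, +4), (-3, -3), (-5, +5), (+3, +3), (+3, +4); they repeat the 4-cycle [(+3, +3), (+3, +4), (-3, -3), (-5, +5)].
step 11: apply (-3, -3) → (-9, 34)
step 12: apply (-5, +5) → (-14, 39)
step 13: apply (+3, +3) → (-11, 42)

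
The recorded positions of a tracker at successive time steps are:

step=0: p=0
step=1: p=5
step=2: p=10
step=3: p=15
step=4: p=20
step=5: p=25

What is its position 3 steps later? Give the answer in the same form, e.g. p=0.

p=40

Constant displacement of +5 per step.
step 6: 25 + 5 → p=30
step 7: 30 + 5 → p=35
step 8: 35 + 5 → p=40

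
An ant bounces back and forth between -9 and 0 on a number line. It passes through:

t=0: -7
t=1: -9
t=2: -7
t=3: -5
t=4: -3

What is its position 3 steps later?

-3

The value reflects between -9 and 0, moving 2 per step.
  step 5: -3 → -1
  step 6: -1 → -1
  step 7: -1 → -3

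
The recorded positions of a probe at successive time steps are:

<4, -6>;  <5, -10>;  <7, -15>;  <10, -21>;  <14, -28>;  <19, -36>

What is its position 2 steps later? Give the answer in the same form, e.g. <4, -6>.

<32, -55>

Successive displacements: <+1, -4>, <+2, -5>, <+3, -6>, <+4, -7>, <+5, -8> — each changes by <+1, -1>.
step 6: <19, -36> + <+6, -9> → <25, -45>
step 7: <25, -45> + <+7, -10> → <32, -55>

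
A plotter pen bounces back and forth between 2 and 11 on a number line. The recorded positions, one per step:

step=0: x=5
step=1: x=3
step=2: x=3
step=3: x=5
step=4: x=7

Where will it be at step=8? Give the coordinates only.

x=7

The value reflects between 2 and 11, moving 2 per step.
  step 5: 7 → 9
  step 6: 9 → 11
  step 7: 11 → 9
  step 8: 9 → 7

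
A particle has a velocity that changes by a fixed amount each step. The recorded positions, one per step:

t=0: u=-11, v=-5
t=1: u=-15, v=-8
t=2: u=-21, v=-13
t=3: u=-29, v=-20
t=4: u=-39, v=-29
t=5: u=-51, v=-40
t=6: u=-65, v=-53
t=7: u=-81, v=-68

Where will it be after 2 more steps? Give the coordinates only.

u=-119, v=-104

First differences are (-4,-3), (-6,-5), (-8,-7), (-10,-9), (-12,-11), (-14,-13), (-16,-15); their common second difference is (-2,-2) (constant acceleration).
step 8: u=-81, v=-68 + (-18,-17) → u=-99, v=-85
step 9: u=-99, v=-85 + (-20,-19) → u=-119, v=-104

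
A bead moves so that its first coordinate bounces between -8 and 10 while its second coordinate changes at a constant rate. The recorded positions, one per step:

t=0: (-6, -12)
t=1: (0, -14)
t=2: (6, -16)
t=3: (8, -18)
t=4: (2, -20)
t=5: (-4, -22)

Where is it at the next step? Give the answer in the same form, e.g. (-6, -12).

(-6, -24)

The first coordinate travels 6 per step and bounces off the walls at -8 and 10.
  step 6: -4 → -6
The second coordinate changes by -2 each step: at step 6 it is -24.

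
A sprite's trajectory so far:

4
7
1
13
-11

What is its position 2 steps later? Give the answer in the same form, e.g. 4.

-59

Step-to-step displacements: +3, -6, +12, -24; each is -2× the previous.
step 5: -11 + 48 → 37
step 6: 37 − 96 → -59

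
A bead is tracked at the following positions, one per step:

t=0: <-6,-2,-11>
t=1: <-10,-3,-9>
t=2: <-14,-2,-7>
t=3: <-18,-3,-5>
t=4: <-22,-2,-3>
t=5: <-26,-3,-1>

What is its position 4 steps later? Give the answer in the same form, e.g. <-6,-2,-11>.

<-42,-3,7>

First: linear, -4 per step → -42 at step 9.
Second: cycles through -2, -3 every 2 steps. Step 9 lands at position 1 of the cycle → -3.
Third: linear, +2 per step → 7 at step 9.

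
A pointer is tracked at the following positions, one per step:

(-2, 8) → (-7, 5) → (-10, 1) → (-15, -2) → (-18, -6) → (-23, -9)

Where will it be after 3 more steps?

The moves between consecutive positions are (-5, -3), (-3, -4), (-5, -3), (-3, -4), (-5, -3); they repeat the 2-cycle [(-5, -3), (-3, -4)].
step 6: apply (-3, -4) → (-26, -13)
step 7: apply (-5, -3) → (-31, -16)
step 8: apply (-3, -4) → (-34, -20)

(-34, -20)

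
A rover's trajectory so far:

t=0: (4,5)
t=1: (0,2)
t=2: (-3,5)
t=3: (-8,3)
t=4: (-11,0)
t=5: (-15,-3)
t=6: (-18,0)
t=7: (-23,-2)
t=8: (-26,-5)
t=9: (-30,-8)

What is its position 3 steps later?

Step-to-step displacements: (-4,-3), (-3,+3), (-5,-2), (-3,-3), (-4,-3), (-3,+3), (-5,-2), (-3,-3), (-4,-3) — a repeating cycle of length 4.
step 10: apply (-3,+3) → (-33,-5)
step 11: apply (-5,-2) → (-38,-7)
step 12: apply (-3,-3) → (-41,-10)

(-41,-10)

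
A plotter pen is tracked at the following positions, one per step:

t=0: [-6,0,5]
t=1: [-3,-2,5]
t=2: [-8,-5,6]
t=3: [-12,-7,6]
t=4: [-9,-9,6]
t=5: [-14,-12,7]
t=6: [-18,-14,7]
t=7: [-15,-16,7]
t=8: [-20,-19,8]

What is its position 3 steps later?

[-26,-26,9]

The moves between consecutive positions are [+3,-2,+0], [-5,-3,+1], [-4,-2,+0], [+3,-2,+0], [-5,-3,+1], [-4,-2,+0], [+3,-2,+0], [-5,-3,+1]; they repeat the 3-cycle [[+3,-2,+0], [-5,-3,+1], [-4,-2,+0]].
step 9: apply [-4,-2,+0] → [-24,-21,8]
step 10: apply [+3,-2,+0] → [-21,-23,8]
step 11: apply [-5,-3,+1] → [-26,-26,9]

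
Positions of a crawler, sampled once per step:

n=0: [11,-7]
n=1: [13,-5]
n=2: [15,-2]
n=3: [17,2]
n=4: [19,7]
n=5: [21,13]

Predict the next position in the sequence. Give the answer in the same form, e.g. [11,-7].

First differences are [+2,+2], [+2,+3], [+2,+4], [+2,+5], [+2,+6]; their common second difference is [+0,+1] (constant acceleration).
step 6: [21,13] + [+2,+7] → [23,20]

[23,20]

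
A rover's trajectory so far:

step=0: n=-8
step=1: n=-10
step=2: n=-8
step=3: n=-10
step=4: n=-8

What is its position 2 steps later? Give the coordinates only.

The jumps are -2, +2, -2, +2 — a geometric progression with ratio -1.
step 5: -8 − 2 → n=-10
step 6: -10 + 2 → n=-8

n=-8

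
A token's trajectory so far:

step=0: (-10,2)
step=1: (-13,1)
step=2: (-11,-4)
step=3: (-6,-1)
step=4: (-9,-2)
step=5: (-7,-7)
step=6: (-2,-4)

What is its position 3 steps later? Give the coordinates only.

The moves between consecutive positions are (-3,-1), (+2,-5), (+5,+3), (-3,-1), (+2,-5), (+5,+3); they repeat the 3-cycle [(-3,-1), (+2,-5), (+5,+3)].
step 7: apply (-3,-1) → (-5,-5)
step 8: apply (+2,-5) → (-3,-10)
step 9: apply (+5,+3) → (2,-7)

(2,-7)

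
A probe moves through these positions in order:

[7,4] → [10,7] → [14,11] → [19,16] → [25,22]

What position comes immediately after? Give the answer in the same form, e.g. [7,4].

[32,29]

First differences are [+3,+3], [+4,+4], [+5,+5], [+6,+6]; their common second difference is [+1,+1] (constant acceleration).
step 5: [25,22] + [+7,+7] → [32,29]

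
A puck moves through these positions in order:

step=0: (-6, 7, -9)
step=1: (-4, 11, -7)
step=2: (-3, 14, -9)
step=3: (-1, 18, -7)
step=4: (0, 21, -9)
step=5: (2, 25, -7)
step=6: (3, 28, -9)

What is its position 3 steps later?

(8, 39, -7)

Step-to-step displacements: (+2, +4, +2), (+1, +3, -2), (+2, +4, +2), (+1, +3, -2), (+2, +4, +2), (+1, +3, -2) — a repeating cycle of length 2.
step 7: apply (+2, +4, +2) → (5, 32, -7)
step 8: apply (+1, +3, -2) → (6, 35, -9)
step 9: apply (+2, +4, +2) → (8, 39, -7)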